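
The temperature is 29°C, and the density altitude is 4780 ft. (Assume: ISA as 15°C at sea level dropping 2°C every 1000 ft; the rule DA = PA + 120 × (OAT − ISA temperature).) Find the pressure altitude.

2500 ft

DA = PA + 120 × (OAT − (15 − 2·PA/1000)) = PA + 120·OAT − 1800 + 0.24·PA = 1.24·PA + 120·OAT − 1800.
So 1.24·PA = 4780 − 120 × 29 + 1800 = 3100.
PA = 3100 / 1.24 = 2500 ft.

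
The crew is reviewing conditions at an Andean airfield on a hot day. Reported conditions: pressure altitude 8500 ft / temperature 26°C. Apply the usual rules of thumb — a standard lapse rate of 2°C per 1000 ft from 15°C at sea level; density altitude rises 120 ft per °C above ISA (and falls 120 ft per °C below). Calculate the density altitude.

ISA temperature at 8500 ft = 15 − 2 × (8500/1000) = -2°C.
ISA deviation = 26 − (-2) = +28°C.
Density altitude = 8500 + 120 × (28) = 8500 + (+3360) = 11860 ft.

11860 ft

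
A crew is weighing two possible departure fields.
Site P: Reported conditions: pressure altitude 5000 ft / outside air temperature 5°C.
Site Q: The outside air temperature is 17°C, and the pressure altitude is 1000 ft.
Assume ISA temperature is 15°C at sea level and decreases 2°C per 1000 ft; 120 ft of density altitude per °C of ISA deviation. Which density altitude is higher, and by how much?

Site P: ISA temp = 5°C, deviation 0°C, DA = 5000 + 120 × 0 = 5000 ft.
Site Q: ISA temp = 13°C, deviation +4°C, DA = 1000 + 120 × 4 = 1480 ft.
Site P is higher by 5000 − 1480 = 3520 ft.

Site P by 3520 ft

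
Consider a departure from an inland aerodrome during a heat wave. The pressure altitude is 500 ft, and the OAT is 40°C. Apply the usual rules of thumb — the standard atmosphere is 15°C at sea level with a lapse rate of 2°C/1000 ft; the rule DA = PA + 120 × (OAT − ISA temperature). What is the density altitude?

ISA temperature at 500 ft = 15 − 2 × (500/1000) = 14°C.
ISA deviation = 40 − 14 = +26°C.
Density altitude = 500 + 120 × (26) = 500 + (+3120) = 3620 ft.

3620 ft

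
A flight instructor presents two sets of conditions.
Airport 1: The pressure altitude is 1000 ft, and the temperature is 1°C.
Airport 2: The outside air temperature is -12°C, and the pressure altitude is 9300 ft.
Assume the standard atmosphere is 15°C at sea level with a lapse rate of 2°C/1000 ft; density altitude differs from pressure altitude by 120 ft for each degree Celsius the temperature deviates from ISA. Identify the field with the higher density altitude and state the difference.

Airport 1: ISA temp = 13°C, deviation -12°C, DA = 1000 + 120 × (-12) = -440 ft.
Airport 2: ISA temp = -3.6°C, deviation -8.4°C, DA = 9300 + 120 × (-8.4) = 8292 ft.
Airport 2 is higher by 8292 − (-440) = 8732 ft.

Airport 2 by 8732 ft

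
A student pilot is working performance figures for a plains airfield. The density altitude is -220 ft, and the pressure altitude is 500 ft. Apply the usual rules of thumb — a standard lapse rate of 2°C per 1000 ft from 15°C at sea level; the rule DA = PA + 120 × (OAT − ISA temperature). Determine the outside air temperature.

Density altitude − pressure altitude = -220 − 500 = -720 ft.
At 120 ft/°C that is an ISA deviation of -720/120 = -6°C.
ISA temperature at 500 ft = 15 − 2 × (500/1000) = 14°C.
OAT = ISA + deviation = 14 + (-6) = 8°C.

8°C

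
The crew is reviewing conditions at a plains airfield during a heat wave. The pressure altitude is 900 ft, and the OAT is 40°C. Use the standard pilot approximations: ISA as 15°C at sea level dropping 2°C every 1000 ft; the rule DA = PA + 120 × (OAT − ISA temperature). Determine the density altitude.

4116 ft

ISA temperature at 900 ft = 15 − 2 × (900/1000) = 13.2°C.
ISA deviation = 40 − 13.2 = +26.8°C.
Density altitude = 900 + 120 × (26.8) = 900 + (+3216) = 4116 ft.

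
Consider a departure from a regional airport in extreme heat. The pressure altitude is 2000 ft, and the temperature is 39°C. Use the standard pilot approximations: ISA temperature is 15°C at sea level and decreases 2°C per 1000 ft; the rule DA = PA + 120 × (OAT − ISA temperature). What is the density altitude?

5360 ft

ISA temperature at 2000 ft = 15 − 2 × (2000/1000) = 11°C.
ISA deviation = 39 − 11 = +28°C.
Density altitude = 2000 + 120 × (28) = 2000 + (+3360) = 5360 ft.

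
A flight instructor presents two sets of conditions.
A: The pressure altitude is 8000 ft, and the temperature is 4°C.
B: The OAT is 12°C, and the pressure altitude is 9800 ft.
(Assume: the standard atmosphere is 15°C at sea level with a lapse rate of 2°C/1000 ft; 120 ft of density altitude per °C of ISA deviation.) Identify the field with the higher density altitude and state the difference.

B by 3192 ft

A: ISA temp = -1°C, deviation +5°C, DA = 8000 + 120 × 5 = 8600 ft.
B: ISA temp = -4.6°C, deviation +16.6°C, DA = 9800 + 120 × 16.6 = 11792 ft.
B is higher by 11792 − 8600 = 3192 ft.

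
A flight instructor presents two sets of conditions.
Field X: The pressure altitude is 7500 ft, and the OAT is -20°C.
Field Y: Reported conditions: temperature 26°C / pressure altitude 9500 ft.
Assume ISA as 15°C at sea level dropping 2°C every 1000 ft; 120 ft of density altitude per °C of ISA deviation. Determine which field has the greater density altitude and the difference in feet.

Field X: ISA temp = 0°C, deviation -20°C, DA = 7500 + 120 × (-20) = 5100 ft.
Field Y: ISA temp = -4°C, deviation +30°C, DA = 9500 + 120 × 30 = 13100 ft.
Field Y is higher by 13100 − 5100 = 8000 ft.

Field Y by 8000 ft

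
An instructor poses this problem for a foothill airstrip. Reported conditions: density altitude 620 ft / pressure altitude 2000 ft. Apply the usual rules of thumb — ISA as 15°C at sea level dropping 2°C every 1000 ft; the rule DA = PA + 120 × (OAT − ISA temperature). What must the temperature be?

Density altitude − pressure altitude = 620 − 2000 = -1380 ft.
At 120 ft/°C that is an ISA deviation of -1380/120 = -11.5°C.
ISA temperature at 2000 ft = 15 − 2 × (2000/1000) = 11°C.
OAT = ISA + deviation = 11 + (-11.5) = -0.5°C.

-0.5°C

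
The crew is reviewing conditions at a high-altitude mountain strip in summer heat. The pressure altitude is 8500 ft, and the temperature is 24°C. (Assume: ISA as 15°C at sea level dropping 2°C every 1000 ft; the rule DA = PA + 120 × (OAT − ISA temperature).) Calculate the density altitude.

ISA temperature at 8500 ft = 15 − 2 × (8500/1000) = -2°C.
ISA deviation = 24 − (-2) = +26°C.
Density altitude = 8500 + 120 × (26) = 8500 + (+3120) = 11620 ft.

11620 ft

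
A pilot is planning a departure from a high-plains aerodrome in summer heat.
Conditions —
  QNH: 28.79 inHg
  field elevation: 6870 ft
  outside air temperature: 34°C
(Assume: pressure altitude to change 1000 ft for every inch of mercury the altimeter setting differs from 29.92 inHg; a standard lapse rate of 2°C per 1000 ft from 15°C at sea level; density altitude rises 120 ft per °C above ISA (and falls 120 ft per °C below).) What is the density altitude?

Pressure altitude = 6870 + (29.92 − 28.79) × 1000 = 6870 + (+1130) = 8000 ft.
ISA temperature at 8000 ft = 15 − 2 × (8000/1000) = -1°C.
ISA deviation = 34 − (-1) = +35°C.
Density altitude = 8000 + 120 × (35) = 12200 ft.

12200 ft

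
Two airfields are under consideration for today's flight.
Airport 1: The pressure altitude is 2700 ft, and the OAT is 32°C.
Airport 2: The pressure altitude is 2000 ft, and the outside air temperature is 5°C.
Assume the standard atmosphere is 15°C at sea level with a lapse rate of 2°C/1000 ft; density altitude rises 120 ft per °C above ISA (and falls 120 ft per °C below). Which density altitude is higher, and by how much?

Airport 1: ISA temp = 9.6°C, deviation +22.4°C, DA = 2700 + 120 × 22.4 = 5388 ft.
Airport 2: ISA temp = 11°C, deviation -6°C, DA = 2000 + 120 × (-6) = 1280 ft.
Airport 1 is higher by 5388 − 1280 = 4108 ft.

Airport 1 by 4108 ft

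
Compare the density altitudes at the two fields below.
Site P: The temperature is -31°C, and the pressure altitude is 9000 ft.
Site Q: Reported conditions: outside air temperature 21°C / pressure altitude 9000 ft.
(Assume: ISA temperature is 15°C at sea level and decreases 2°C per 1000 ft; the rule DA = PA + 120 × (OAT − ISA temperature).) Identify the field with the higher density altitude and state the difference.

Site P: ISA temp = -3°C, deviation -28°C, DA = 9000 + 120 × (-28) = 5640 ft.
Site Q: ISA temp = -3°C, deviation +24°C, DA = 9000 + 120 × 24 = 11880 ft.
Site Q is higher by 11880 − 5640 = 6240 ft.

Site Q by 6240 ft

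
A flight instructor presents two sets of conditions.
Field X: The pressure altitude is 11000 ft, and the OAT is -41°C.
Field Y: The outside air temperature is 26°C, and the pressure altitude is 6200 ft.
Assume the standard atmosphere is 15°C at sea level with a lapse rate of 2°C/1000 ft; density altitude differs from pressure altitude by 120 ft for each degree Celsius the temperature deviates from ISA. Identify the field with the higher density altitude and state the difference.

Field Y by 2088 ft

Field X: ISA temp = -7°C, deviation -34°C, DA = 11000 + 120 × (-34) = 6920 ft.
Field Y: ISA temp = 2.6°C, deviation +23.4°C, DA = 6200 + 120 × 23.4 = 9008 ft.
Field Y is higher by 9008 − 6920 = 2088 ft.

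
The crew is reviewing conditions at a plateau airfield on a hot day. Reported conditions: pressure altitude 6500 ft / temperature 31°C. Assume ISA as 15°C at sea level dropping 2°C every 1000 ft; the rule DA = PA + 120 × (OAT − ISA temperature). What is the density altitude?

ISA temperature at 6500 ft = 15 − 2 × (6500/1000) = 2°C.
ISA deviation = 31 − 2 = +29°C.
Density altitude = 6500 + 120 × (29) = 6500 + (+3480) = 9980 ft.

9980 ft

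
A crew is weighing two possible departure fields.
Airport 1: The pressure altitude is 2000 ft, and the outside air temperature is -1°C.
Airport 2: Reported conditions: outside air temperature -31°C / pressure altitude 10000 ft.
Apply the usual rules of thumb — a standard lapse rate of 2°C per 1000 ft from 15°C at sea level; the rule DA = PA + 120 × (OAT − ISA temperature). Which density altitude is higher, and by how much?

Airport 1: ISA temp = 11°C, deviation -12°C, DA = 2000 + 120 × (-12) = 560 ft.
Airport 2: ISA temp = -5°C, deviation -26°C, DA = 10000 + 120 × (-26) = 6880 ft.
Airport 2 is higher by 6880 − 560 = 6320 ft.

Airport 2 by 6320 ft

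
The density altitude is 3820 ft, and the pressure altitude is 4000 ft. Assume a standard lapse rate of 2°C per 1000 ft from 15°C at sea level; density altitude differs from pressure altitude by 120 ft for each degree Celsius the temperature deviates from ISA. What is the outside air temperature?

5.5°C

Density altitude − pressure altitude = 3820 − 4000 = -180 ft.
At 120 ft/°C that is an ISA deviation of -180/120 = -1.5°C.
ISA temperature at 4000 ft = 15 − 2 × (4000/1000) = 7°C.
OAT = ISA + deviation = 7 + (-1.5) = 5.5°C.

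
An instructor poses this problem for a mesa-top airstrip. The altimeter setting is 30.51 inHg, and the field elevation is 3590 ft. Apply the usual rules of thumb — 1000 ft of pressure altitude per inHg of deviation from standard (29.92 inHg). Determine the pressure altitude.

Pressure correction = (29.92 − 30.51) × 1000 = -590 ft.
Pressure altitude = 3590 + (-590) = 3000 ft.

3000 ft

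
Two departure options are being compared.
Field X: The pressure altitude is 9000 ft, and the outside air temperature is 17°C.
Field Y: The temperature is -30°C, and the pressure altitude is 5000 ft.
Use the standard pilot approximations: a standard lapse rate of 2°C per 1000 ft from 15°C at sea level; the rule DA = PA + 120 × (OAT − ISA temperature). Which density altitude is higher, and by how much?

Field X: ISA temp = -3°C, deviation +20°C, DA = 9000 + 120 × 20 = 11400 ft.
Field Y: ISA temp = 5°C, deviation -35°C, DA = 5000 + 120 × (-35) = 800 ft.
Field X is higher by 11400 − 800 = 10600 ft.

Field X by 10600 ft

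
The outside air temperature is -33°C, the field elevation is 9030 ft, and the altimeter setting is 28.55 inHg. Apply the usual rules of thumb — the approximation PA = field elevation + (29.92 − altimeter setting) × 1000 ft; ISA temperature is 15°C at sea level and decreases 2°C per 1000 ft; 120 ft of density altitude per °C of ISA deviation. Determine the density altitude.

Pressure altitude = 9030 + (29.92 − 28.55) × 1000 = 9030 + (+1370) = 10400 ft.
ISA temperature at 10400 ft = 15 − 2 × (10400/1000) = -5.8°C.
ISA deviation = -33 − (-5.8) = -27.2°C.
Density altitude = 10400 + 120 × (-27.2) = 7136 ft.

7136 ft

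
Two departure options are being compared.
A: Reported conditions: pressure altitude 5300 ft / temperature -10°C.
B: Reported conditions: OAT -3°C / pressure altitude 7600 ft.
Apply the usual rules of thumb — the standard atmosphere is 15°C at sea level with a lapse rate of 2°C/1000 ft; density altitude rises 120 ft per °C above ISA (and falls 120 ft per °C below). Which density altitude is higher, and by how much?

A: ISA temp = 4.4°C, deviation -14.4°C, DA = 5300 + 120 × (-14.4) = 3572 ft.
B: ISA temp = -0.2°C, deviation -2.8°C, DA = 7600 + 120 × (-2.8) = 7264 ft.
B is higher by 7264 − 3572 = 3692 ft.

B by 3692 ft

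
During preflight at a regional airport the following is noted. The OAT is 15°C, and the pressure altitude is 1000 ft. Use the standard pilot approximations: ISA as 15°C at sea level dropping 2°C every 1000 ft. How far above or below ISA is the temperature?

ISA+2°C

ISA temperature at 1000 ft = 15 − 2 × (1000/1000) = 13°C.
Deviation = OAT − ISA = 15 − 13 = +2°C.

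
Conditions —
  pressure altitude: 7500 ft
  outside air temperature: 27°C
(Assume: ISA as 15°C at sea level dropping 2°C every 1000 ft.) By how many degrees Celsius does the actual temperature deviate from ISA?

ISA+27°C

ISA temperature at 7500 ft = 15 − 2 × (7500/1000) = 0°C.
Deviation = OAT − ISA = 27 − 0 = +27°C.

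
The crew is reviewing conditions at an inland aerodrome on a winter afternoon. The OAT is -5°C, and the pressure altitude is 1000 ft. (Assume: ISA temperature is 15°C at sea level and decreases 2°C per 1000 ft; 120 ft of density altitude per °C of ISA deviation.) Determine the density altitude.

ISA temperature at 1000 ft = 15 − 2 × (1000/1000) = 13°C.
ISA deviation = -5 − 13 = -18°C.
Density altitude = 1000 + 120 × (-18) = 1000 + (-2160) = -1160 ft.

-1160 ft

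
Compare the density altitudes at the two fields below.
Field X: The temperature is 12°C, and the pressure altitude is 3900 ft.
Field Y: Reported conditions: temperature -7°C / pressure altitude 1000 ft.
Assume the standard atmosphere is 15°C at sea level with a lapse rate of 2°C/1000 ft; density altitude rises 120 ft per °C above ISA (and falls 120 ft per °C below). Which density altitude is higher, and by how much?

Field X: ISA temp = 7.2°C, deviation +4.8°C, DA = 3900 + 120 × 4.8 = 4476 ft.
Field Y: ISA temp = 13°C, deviation -20°C, DA = 1000 + 120 × (-20) = -1400 ft.
Field X is higher by 4476 − (-1400) = 5876 ft.

Field X by 5876 ft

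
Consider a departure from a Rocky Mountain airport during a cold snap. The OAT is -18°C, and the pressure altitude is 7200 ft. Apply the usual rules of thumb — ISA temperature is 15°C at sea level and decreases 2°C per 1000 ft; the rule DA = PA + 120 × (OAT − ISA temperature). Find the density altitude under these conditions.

4968 ft

ISA temperature at 7200 ft = 15 − 2 × (7200/1000) = 0.6°C.
ISA deviation = -18 − 0.6 = -18.6°C.
Density altitude = 7200 + 120 × (-18.6) = 7200 + (-2232) = 4968 ft.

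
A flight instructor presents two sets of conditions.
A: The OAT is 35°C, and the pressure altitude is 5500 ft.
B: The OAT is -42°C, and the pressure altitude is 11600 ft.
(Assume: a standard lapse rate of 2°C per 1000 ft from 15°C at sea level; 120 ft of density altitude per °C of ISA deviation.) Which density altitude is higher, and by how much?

A: ISA temp = 4°C, deviation +31°C, DA = 5500 + 120 × 31 = 9220 ft.
B: ISA temp = -8.2°C, deviation -33.8°C, DA = 11600 + 120 × (-33.8) = 7544 ft.
A is higher by 9220 − 7544 = 1676 ft.

A by 1676 ft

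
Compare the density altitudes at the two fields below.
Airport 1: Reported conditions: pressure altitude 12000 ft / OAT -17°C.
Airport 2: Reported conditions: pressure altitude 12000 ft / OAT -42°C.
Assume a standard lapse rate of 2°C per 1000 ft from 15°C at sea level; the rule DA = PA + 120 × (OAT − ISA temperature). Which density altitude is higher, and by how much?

Airport 1 by 3000 ft

Airport 1: ISA temp = -9°C, deviation -8°C, DA = 12000 + 120 × (-8) = 11040 ft.
Airport 2: ISA temp = -9°C, deviation -33°C, DA = 12000 + 120 × (-33) = 8040 ft.
Airport 1 is higher by 11040 − 8040 = 3000 ft.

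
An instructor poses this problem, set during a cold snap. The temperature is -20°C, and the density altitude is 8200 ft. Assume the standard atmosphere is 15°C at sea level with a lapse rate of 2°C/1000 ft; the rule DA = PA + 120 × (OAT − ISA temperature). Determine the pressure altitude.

10000 ft

DA = PA + 120 × (OAT − (15 − 2·PA/1000)) = PA + 120·OAT − 1800 + 0.24·PA = 1.24·PA + 120·OAT − 1800.
So 1.24·PA = 8200 − 120 × (-20) + 1800 = 12400.
PA = 12400 / 1.24 = 10000 ft.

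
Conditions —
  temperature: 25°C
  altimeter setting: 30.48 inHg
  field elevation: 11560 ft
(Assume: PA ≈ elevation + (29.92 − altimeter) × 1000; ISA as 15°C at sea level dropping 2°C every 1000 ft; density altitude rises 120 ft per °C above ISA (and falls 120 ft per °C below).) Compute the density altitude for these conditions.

14840 ft

Pressure altitude = 11560 + (29.92 − 30.48) × 1000 = 11560 + (-560) = 11000 ft.
ISA temperature at 11000 ft = 15 − 2 × (11000/1000) = -7°C.
ISA deviation = 25 − (-7) = +32°C.
Density altitude = 11000 + 120 × (32) = 14840 ft.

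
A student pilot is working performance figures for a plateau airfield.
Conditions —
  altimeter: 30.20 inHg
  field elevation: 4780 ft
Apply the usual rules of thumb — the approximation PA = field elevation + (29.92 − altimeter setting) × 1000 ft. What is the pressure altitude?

4500 ft

Pressure correction = (29.92 − 30.20) × 1000 = -280 ft.
Pressure altitude = 4780 + (-280) = 4500 ft.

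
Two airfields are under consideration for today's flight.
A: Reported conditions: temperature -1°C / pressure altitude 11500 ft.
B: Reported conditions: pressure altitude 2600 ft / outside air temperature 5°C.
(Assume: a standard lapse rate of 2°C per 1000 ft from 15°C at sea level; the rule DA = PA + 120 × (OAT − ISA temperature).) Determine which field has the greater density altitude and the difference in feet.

A by 10316 ft

A: ISA temp = -8°C, deviation +7°C, DA = 11500 + 120 × 7 = 12340 ft.
B: ISA temp = 9.8°C, deviation -4.8°C, DA = 2600 + 120 × (-4.8) = 2024 ft.
A is higher by 12340 − 2024 = 10316 ft.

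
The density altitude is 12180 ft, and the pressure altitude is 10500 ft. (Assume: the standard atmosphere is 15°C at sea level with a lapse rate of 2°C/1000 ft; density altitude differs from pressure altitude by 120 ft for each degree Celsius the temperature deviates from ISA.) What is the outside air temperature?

8°C

Density altitude − pressure altitude = 12180 − 10500 = +1680 ft.
At 120 ft/°C that is an ISA deviation of 1680/120 = +14°C.
ISA temperature at 10500 ft = 15 − 2 × (10500/1000) = -6°C.
OAT = ISA + deviation = -6 + (+14) = 8°C.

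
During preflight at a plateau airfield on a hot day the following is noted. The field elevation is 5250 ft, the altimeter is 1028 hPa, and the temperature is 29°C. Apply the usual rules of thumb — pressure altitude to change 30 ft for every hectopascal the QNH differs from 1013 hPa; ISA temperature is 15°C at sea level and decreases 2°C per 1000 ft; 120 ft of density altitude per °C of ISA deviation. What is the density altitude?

Pressure altitude = 5250 + (1013 − 1028) × 30 = 5250 + (-450) = 4800 ft.
ISA temperature at 4800 ft = 15 − 2 × (4800/1000) = 5.4°C.
ISA deviation = 29 − 5.4 = +23.6°C.
Density altitude = 4800 + 120 × (23.6) = 7632 ft.

7632 ft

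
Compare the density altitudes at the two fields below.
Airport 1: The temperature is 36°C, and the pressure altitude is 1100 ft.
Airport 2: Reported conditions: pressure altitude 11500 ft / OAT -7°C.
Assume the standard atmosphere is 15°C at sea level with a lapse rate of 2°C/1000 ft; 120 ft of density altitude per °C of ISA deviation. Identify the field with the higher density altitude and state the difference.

Airport 2 by 7736 ft

Airport 1: ISA temp = 12.8°C, deviation +23.2°C, DA = 1100 + 120 × 23.2 = 3884 ft.
Airport 2: ISA temp = -8°C, deviation +1°C, DA = 11500 + 120 × 1 = 11620 ft.
Airport 2 is higher by 11620 − 3884 = 7736 ft.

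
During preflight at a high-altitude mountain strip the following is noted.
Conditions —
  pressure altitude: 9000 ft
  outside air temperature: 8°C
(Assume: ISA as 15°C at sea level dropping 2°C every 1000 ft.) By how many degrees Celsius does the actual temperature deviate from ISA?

ISA temperature at 9000 ft = 15 − 2 × (9000/1000) = -3°C.
Deviation = OAT − ISA = 8 − (-3) = +11°C.

ISA+11°C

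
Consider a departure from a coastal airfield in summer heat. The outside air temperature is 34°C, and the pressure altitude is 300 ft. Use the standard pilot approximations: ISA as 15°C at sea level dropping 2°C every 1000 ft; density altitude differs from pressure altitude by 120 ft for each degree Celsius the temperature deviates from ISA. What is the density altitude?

2652 ft

ISA temperature at 300 ft = 15 − 2 × (300/1000) = 14.4°C.
ISA deviation = 34 − 14.4 = +19.6°C.
Density altitude = 300 + 120 × (19.6) = 300 + (+2352) = 2652 ft.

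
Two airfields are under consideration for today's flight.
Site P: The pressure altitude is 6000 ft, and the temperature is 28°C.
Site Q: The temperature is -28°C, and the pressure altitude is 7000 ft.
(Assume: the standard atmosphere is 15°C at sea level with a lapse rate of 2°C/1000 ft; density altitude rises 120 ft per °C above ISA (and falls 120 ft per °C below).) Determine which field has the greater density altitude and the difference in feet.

Site P by 5480 ft

Site P: ISA temp = 3°C, deviation +25°C, DA = 6000 + 120 × 25 = 9000 ft.
Site Q: ISA temp = 1°C, deviation -29°C, DA = 7000 + 120 × (-29) = 3520 ft.
Site P is higher by 9000 − 3520 = 5480 ft.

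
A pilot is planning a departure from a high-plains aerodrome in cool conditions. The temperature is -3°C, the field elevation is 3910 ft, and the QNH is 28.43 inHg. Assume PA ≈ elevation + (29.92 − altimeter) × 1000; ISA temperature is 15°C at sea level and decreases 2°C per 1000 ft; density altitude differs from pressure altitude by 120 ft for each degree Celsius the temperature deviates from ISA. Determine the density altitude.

Pressure altitude = 3910 + (29.92 − 28.43) × 1000 = 3910 + (+1490) = 5400 ft.
ISA temperature at 5400 ft = 15 − 2 × (5400/1000) = 4.2°C.
ISA deviation = -3 − 4.2 = -7.2°C.
Density altitude = 5400 + 120 × (-7.2) = 4536 ft.

4536 ft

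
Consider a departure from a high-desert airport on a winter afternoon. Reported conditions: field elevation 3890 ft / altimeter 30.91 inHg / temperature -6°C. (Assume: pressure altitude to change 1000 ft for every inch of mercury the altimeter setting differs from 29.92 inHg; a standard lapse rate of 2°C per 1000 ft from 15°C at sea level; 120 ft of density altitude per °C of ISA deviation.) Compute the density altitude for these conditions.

1076 ft

Pressure altitude = 3890 + (29.92 − 30.91) × 1000 = 3890 + (-990) = 2900 ft.
ISA temperature at 2900 ft = 15 − 2 × (2900/1000) = 9.2°C.
ISA deviation = -6 − 9.2 = -15.2°C.
Density altitude = 2900 + 120 × (-15.2) = 1076 ft.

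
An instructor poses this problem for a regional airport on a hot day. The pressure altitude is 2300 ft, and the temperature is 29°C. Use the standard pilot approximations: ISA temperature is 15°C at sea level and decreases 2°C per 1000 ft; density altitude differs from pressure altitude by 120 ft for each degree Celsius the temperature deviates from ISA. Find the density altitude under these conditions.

4532 ft

ISA temperature at 2300 ft = 15 − 2 × (2300/1000) = 10.4°C.
ISA deviation = 29 − 10.4 = +18.6°C.
Density altitude = 2300 + 120 × (18.6) = 2300 + (+2232) = 4532 ft.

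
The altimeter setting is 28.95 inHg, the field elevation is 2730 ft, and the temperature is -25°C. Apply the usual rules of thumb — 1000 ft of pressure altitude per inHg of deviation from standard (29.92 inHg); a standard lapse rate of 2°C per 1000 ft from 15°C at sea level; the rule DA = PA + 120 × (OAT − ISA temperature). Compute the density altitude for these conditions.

Pressure altitude = 2730 + (29.92 − 28.95) × 1000 = 2730 + (+970) = 3700 ft.
ISA temperature at 3700 ft = 15 − 2 × (3700/1000) = 7.6°C.
ISA deviation = -25 − 7.6 = -32.6°C.
Density altitude = 3700 + 120 × (-32.6) = -212 ft.

-212 ft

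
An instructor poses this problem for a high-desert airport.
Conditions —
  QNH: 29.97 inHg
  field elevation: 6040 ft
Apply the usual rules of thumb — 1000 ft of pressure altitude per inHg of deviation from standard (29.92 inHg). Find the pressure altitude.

5990 ft

Pressure correction = (29.92 − 29.97) × 1000 = -50 ft.
Pressure altitude = 6040 + (-50) = 5990 ft.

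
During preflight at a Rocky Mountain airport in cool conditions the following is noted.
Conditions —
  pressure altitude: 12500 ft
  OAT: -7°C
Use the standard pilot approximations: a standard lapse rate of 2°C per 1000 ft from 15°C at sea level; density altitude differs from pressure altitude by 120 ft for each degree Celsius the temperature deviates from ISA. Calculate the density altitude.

ISA temperature at 12500 ft = 15 − 2 × (12500/1000) = -10°C.
ISA deviation = -7 − (-10) = +3°C.
Density altitude = 12500 + 120 × (3) = 12500 + (+360) = 12860 ft.

12860 ft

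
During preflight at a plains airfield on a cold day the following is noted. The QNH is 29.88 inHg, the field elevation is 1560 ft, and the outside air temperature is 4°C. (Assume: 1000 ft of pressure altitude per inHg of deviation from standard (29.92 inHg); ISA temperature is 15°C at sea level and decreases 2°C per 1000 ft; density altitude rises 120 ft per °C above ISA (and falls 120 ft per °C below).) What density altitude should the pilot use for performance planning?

Pressure altitude = 1560 + (29.92 − 29.88) × 1000 = 1560 + (+40) = 1600 ft.
ISA temperature at 1600 ft = 15 − 2 × (1600/1000) = 11.8°C.
ISA deviation = 4 − 11.8 = -7.8°C.
Density altitude = 1600 + 120 × (-7.8) = 664 ft.

664 ft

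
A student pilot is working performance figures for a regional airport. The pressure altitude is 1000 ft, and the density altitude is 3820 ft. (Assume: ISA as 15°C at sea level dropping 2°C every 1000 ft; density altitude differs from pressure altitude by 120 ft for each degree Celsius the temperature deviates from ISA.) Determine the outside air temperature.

Density altitude − pressure altitude = 3820 − 1000 = +2820 ft.
At 120 ft/°C that is an ISA deviation of 2820/120 = +23.5°C.
ISA temperature at 1000 ft = 15 − 2 × (1000/1000) = 13°C.
OAT = ISA + deviation = 13 + (+23.5) = 36.5°C.

36.5°C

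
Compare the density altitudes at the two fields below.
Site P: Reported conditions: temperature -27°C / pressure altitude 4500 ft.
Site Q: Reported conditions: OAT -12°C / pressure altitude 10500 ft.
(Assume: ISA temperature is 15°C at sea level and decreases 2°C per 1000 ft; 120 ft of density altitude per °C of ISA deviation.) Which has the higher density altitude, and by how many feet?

Site P: ISA temp = 6°C, deviation -33°C, DA = 4500 + 120 × (-33) = 540 ft.
Site Q: ISA temp = -6°C, deviation -6°C, DA = 10500 + 120 × (-6) = 9780 ft.
Site Q is higher by 9780 − 540 = 9240 ft.

Site Q by 9240 ft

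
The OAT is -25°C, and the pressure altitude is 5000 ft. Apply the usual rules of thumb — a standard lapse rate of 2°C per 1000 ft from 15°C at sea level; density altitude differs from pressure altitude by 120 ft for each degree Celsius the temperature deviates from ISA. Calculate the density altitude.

1400 ft

ISA temperature at 5000 ft = 15 − 2 × (5000/1000) = 5°C.
ISA deviation = -25 − 5 = -30°C.
Density altitude = 5000 + 120 × (-30) = 5000 + (-3600) = 1400 ft.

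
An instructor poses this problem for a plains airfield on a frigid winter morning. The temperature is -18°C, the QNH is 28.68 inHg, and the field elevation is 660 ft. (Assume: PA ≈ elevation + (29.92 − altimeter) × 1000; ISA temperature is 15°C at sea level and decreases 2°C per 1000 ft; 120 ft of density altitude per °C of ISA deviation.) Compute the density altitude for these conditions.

Pressure altitude = 660 + (29.92 − 28.68) × 1000 = 660 + (+1240) = 1900 ft.
ISA temperature at 1900 ft = 15 − 2 × (1900/1000) = 11.2°C.
ISA deviation = -18 − 11.2 = -29.2°C.
Density altitude = 1900 + 120 × (-29.2) = -1604 ft.

-1604 ft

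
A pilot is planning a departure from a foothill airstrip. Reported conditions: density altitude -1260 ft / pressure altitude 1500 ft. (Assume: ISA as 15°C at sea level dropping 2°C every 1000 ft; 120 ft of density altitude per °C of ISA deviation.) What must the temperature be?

Density altitude − pressure altitude = -1260 − 1500 = -2760 ft.
At 120 ft/°C that is an ISA deviation of -2760/120 = -23°C.
ISA temperature at 1500 ft = 15 − 2 × (1500/1000) = 12°C.
OAT = ISA + deviation = 12 + (-23) = -11°C.

-11°C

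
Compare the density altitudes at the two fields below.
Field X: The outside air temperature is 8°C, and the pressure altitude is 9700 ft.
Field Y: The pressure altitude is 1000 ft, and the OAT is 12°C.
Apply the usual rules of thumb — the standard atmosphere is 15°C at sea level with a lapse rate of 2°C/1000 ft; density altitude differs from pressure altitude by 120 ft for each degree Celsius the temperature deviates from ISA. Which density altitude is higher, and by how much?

Field X: ISA temp = -4.4°C, deviation +12.4°C, DA = 9700 + 120 × 12.4 = 11188 ft.
Field Y: ISA temp = 13°C, deviation -1°C, DA = 1000 + 120 × (-1) = 880 ft.
Field X is higher by 11188 − 880 = 10308 ft.

Field X by 10308 ft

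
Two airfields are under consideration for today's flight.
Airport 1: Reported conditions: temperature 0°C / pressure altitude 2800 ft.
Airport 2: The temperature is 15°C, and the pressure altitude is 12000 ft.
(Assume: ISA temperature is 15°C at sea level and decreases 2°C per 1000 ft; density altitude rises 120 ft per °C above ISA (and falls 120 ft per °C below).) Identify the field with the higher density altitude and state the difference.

Airport 1: ISA temp = 9.4°C, deviation -9.4°C, DA = 2800 + 120 × (-9.4) = 1672 ft.
Airport 2: ISA temp = -9°C, deviation +24°C, DA = 12000 + 120 × 24 = 14880 ft.
Airport 2 is higher by 14880 − 1672 = 13208 ft.

Airport 2 by 13208 ft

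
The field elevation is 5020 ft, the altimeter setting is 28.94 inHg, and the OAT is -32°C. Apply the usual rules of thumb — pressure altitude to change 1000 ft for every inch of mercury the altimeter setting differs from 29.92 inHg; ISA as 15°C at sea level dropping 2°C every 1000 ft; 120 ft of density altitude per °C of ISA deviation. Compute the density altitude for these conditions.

1800 ft

Pressure altitude = 5020 + (29.92 − 28.94) × 1000 = 5020 + (+980) = 6000 ft.
ISA temperature at 6000 ft = 15 − 2 × (6000/1000) = 3°C.
ISA deviation = -32 − 3 = -35°C.
Density altitude = 6000 + 120 × (-35) = 1800 ft.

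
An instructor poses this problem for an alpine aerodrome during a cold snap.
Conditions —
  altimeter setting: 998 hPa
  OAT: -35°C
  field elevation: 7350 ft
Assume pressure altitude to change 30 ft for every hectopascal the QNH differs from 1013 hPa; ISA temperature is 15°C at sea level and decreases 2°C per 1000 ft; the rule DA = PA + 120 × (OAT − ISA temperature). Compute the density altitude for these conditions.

3672 ft

Pressure altitude = 7350 + (1013 − 998) × 30 = 7350 + (+450) = 7800 ft.
ISA temperature at 7800 ft = 15 − 2 × (7800/1000) = -0.6°C.
ISA deviation = -35 − (-0.6) = -34.4°C.
Density altitude = 7800 + 120 × (-34.4) = 3672 ft.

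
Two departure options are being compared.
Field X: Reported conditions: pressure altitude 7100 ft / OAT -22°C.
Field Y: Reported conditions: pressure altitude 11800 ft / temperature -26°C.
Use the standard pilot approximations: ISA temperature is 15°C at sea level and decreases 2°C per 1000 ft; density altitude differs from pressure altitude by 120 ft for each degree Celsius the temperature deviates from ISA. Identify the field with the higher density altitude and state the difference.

Field X: ISA temp = 0.8°C, deviation -22.8°C, DA = 7100 + 120 × (-22.8) = 4364 ft.
Field Y: ISA temp = -8.6°C, deviation -17.4°C, DA = 11800 + 120 × (-17.4) = 9712 ft.
Field Y is higher by 9712 − 4364 = 5348 ft.

Field Y by 5348 ft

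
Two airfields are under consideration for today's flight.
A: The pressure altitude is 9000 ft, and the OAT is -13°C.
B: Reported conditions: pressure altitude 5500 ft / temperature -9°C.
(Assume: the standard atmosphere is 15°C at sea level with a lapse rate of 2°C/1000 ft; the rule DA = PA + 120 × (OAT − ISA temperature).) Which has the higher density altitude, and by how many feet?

A by 3860 ft

A: ISA temp = -3°C, deviation -10°C, DA = 9000 + 120 × (-10) = 7800 ft.
B: ISA temp = 4°C, deviation -13°C, DA = 5500 + 120 × (-13) = 3940 ft.
A is higher by 7800 − 3940 = 3860 ft.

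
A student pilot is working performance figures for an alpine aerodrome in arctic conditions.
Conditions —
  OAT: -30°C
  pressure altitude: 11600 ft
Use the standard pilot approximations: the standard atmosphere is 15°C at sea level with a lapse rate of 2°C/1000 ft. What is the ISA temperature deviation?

ISA-21.8°C

ISA temperature at 11600 ft = 15 − 2 × (11600/1000) = -8.2°C.
Deviation = OAT − ISA = -30 − (-8.2) = -21.8°C.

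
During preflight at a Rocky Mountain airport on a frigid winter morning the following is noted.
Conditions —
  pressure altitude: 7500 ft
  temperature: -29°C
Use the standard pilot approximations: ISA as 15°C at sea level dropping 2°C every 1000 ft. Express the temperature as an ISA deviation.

ISA temperature at 7500 ft = 15 − 2 × (7500/1000) = 0°C.
Deviation = OAT − ISA = -29 − 0 = -29°C.

ISA-29°C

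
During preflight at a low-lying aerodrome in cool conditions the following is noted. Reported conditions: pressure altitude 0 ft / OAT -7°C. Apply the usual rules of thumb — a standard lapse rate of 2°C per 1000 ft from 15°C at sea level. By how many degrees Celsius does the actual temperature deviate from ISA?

ISA temperature at 0 ft = 15 − 2 × (0/1000) = 15°C.
Deviation = OAT − ISA = -7 − 15 = -22°C.

ISA-22°C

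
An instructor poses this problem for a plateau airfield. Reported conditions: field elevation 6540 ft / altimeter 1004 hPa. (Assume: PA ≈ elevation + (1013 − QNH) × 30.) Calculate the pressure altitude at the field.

6810 ft

Pressure correction = (1013 − 1004) × 30 = +270 ft.
Pressure altitude = 6540 + (+270) = 6810 ft.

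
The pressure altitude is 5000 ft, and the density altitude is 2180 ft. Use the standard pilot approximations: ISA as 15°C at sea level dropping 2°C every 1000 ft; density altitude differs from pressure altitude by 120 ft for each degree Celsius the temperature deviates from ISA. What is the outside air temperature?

Density altitude − pressure altitude = 2180 − 5000 = -2820 ft.
At 120 ft/°C that is an ISA deviation of -2820/120 = -23.5°C.
ISA temperature at 5000 ft = 15 − 2 × (5000/1000) = 5°C.
OAT = ISA + deviation = 5 + (-23.5) = -18.5°C.

-18.5°C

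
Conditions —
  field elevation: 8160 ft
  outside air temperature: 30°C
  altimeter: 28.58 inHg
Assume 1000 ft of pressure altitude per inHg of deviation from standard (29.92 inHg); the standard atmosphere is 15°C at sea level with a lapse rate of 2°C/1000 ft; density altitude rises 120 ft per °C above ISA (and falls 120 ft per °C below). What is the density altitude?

Pressure altitude = 8160 + (29.92 − 28.58) × 1000 = 8160 + (+1340) = 9500 ft.
ISA temperature at 9500 ft = 15 − 2 × (9500/1000) = -4°C.
ISA deviation = 30 − (-4) = +34°C.
Density altitude = 9500 + 120 × (34) = 13580 ft.

13580 ft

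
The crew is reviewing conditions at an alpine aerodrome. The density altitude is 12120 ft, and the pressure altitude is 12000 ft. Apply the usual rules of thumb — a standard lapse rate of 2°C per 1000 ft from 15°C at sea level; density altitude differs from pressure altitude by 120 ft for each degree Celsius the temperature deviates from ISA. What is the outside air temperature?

-8°C

Density altitude − pressure altitude = 12120 − 12000 = +120 ft.
At 120 ft/°C that is an ISA deviation of 120/120 = +1°C.
ISA temperature at 12000 ft = 15 − 2 × (12000/1000) = -9°C.
OAT = ISA + deviation = -9 + (+1) = -8°C.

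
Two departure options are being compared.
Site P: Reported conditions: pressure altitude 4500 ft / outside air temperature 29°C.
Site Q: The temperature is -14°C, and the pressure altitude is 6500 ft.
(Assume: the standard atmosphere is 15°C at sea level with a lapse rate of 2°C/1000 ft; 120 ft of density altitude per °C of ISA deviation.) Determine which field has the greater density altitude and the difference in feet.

Site P: ISA temp = 6°C, deviation +23°C, DA = 4500 + 120 × 23 = 7260 ft.
Site Q: ISA temp = 2°C, deviation -16°C, DA = 6500 + 120 × (-16) = 4580 ft.
Site P is higher by 7260 − 4580 = 2680 ft.

Site P by 2680 ft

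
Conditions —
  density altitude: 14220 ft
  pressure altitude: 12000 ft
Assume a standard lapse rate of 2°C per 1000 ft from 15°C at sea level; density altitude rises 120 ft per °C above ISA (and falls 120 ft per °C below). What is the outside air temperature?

9.5°C

Density altitude − pressure altitude = 14220 − 12000 = +2220 ft.
At 120 ft/°C that is an ISA deviation of 2220/120 = +18.5°C.
ISA temperature at 12000 ft = 15 − 2 × (12000/1000) = -9°C.
OAT = ISA + deviation = -9 + (+18.5) = 9.5°C.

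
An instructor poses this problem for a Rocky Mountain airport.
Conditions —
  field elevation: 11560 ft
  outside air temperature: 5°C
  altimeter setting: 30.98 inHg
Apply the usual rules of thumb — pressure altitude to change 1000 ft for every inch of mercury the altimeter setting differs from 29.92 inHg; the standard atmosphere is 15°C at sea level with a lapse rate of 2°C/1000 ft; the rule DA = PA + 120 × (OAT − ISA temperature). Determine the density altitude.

11820 ft

Pressure altitude = 11560 + (29.92 − 30.98) × 1000 = 11560 + (-1060) = 10500 ft.
ISA temperature at 10500 ft = 15 − 2 × (10500/1000) = -6°C.
ISA deviation = 5 − (-6) = +11°C.
Density altitude = 10500 + 120 × (11) = 11820 ft.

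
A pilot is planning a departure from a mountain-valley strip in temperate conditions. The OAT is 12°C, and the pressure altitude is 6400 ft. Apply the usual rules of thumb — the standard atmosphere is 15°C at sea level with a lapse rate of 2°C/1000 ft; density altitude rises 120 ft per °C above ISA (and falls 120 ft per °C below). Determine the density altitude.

ISA temperature at 6400 ft = 15 − 2 × (6400/1000) = 2.2°C.
ISA deviation = 12 − 2.2 = +9.8°C.
Density altitude = 6400 + 120 × (9.8) = 6400 + (+1176) = 7576 ft.

7576 ft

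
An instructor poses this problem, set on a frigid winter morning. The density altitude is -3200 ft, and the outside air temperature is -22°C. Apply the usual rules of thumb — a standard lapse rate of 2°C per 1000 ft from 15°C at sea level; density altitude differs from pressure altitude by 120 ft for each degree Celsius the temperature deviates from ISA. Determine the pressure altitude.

1000 ft

DA = PA + 120 × (OAT − (15 − 2·PA/1000)) = PA + 120·OAT − 1800 + 0.24·PA = 1.24·PA + 120·OAT − 1800.
So 1.24·PA = -3200 − 120 × (-22) + 1800 = 1240.
PA = 1240 / 1.24 = 1000 ft.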